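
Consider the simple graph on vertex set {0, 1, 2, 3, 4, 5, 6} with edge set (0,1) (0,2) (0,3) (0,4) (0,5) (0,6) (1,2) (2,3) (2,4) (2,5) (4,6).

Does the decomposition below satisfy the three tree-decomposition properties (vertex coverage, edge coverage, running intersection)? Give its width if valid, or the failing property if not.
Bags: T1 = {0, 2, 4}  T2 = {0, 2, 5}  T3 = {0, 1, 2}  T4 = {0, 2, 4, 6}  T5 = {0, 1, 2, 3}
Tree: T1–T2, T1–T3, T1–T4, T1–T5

A tree decomposition must satisfy three properties: every vertex lies in some bag; for every edge, both endpoints lie together in some bag; and for every vertex, the bags containing it form a connected subtree. Here bags containing vertex 1 are not connected in the tree, so the decomposition is invalid.

No — bags containing vertex 1 are not connected in the tree.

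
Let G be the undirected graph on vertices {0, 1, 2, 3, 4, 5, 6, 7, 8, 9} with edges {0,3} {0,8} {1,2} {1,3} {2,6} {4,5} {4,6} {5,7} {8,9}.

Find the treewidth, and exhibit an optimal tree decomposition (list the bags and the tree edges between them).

Treewidth 1.
One optimal decomposition is:
Bags: B1 = {8, 9}  B2 = {0, 8}  B3 = {0, 3}  B4 = {1, 3}  B5 = {1, 2}  B6 = {2, 6}  B7 = {4, 6}  B8 = {4, 5}  B9 = {5, 7}
Tree: B1–B2, B2–B3, B3–B4, B4–B5, B5–B6, B6–B7, B7–B8, B8–B9

The largest bag has 2 vertices, giving width 1; this decomposition certifies tw(G) ≤ 1. G has an edge, so its treewidth is at least 1. Therefore the treewidth is 1.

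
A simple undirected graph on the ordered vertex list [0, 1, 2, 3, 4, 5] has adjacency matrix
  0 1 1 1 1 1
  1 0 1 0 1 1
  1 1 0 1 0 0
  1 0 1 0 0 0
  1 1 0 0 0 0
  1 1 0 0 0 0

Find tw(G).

2

A width-2 tree decomposition is:
Bags: B1 = {0, 1, 2}  B2 = {0, 2, 3}  B3 = {0, 1, 4}  B4 = {0, 1, 5}
Tree: B1–B2, B1–B3, B1–B4
The largest bag has 3 vertices, giving width 2; this decomposition certifies tw(G) ≤ 2. On the other hand G contains the 3-clique {0, 1, 2}. A clique must lie in a single bag of any decomposition, so no decomposition can have width below 2. The upper and lower bounds meet at 2, so that is the treewidth.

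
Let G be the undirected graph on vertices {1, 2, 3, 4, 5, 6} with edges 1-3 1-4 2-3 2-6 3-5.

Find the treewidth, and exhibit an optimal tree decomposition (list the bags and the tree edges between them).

The largest bag has 2 vertices, giving width 1; this decomposition certifies tw(G) ≤ 1. G has an edge, so its treewidth is at least 1. Combining the bounds, tw(G) = 1.

Treewidth 1.
One optimal decomposition is:
Bags: B1 = {2, 3}  B2 = {3, 5}  B3 = {2, 6}  B4 = {1, 3}  B5 = {1, 4}
Tree: B1–B2, B1–B3, B2–B4, B4–B5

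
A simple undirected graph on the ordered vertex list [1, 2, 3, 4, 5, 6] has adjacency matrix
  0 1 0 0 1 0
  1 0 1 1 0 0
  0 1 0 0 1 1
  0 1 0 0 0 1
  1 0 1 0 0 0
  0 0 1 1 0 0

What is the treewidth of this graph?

A width-2 tree decomposition is:
Bags: B1 = {3, 4, 6}  B2 = {2, 3, 4}  B3 = {2, 3, 5}  B4 = {1, 2, 5}
Tree: B1–B2, B2–B3, B3–B4
Each bag holds 3 vertices, so the decomposition has width 2, which upper-bounds the treewidth. Since 6–4–2–3–6 is a cycle in G, G is not acyclic. Forests are exactly the graphs of treewidth ≤ 1, so tw(G) ≥ 2. Hence tw(G) = 2 exactly.

2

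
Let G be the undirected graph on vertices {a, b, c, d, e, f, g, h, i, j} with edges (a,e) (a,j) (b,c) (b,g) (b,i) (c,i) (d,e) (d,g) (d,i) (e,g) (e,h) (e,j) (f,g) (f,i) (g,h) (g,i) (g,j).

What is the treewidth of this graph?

A width-2 tree decomposition is:
Bags: B1 = {d, e, g}  B2 = {d, g, i}  B3 = {b, g, i}  B4 = {e, g, j}  B5 = {a, e, j}  B6 = {b, c, i}  B7 = {f, g, i}  B8 = {e, g, h}
Tree: B1–B2, B2–B3, B1–B4, B4–B5, B3–B6, B2–B7, B4–B8
The largest bag has 3 vertices, giving width 2; this decomposition certifies tw(G) ≤ 2. Conversely, {e, g, j} is a clique of size 3, and the vertices of any clique must share a bag in every tree decomposition; so some bag has ≥ 3 vertices and tw(G) ≥ 2. Combining the bounds, tw(G) = 2.

2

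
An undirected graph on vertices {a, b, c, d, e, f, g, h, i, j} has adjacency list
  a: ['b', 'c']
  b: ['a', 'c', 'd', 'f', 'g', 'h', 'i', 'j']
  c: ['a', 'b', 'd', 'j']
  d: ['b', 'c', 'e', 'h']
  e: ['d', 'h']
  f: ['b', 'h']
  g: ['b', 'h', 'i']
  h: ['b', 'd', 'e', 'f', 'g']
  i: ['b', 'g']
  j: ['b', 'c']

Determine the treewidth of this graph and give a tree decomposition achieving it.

Treewidth 2.
One optimal decomposition is:
Bags: B1 = {b, c, d}  B2 = {b, d, h}  B3 = {d, e, h}  B4 = {a, b, c}  B5 = {b, g, h}  B6 = {b, f, h}  B7 = {b, g, i}  B8 = {b, c, j}
Tree: B1–B2, B2–B3, B1–B4, B2–B5, B2–B6, B5–B7, B4–B8

Each bag holds 3 vertices, so the decomposition has width 2, which upper-bounds the treewidth. Conversely, {d, e, h} is a clique of size 3, and the vertices of any clique must share a bag in every tree decomposition; so some bag has ≥ 3 vertices and tw(G) ≥ 2. Hence tw(G) = 2 exactly.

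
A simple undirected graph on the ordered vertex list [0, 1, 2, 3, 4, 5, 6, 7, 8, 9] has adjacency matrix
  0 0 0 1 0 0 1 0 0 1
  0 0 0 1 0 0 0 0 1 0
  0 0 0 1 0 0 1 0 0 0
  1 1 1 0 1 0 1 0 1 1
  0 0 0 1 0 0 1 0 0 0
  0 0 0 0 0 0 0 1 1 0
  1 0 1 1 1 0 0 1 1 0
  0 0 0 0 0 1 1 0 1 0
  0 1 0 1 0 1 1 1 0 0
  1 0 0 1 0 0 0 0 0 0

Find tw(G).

2

A width-2 tree decomposition is:
Bags: B1 = {6, 7, 8}  B2 = {3, 6, 8}  B3 = {0, 3, 6}  B4 = {1, 3, 8}  B5 = {2, 3, 6}  B6 = {5, 7, 8}  B7 = {3, 4, 6}  B8 = {0, 3, 9}
Tree: B1–B2, B2–B3, B2–B4, B2–B5, B1–B6, B2–B7, B3–B8
Each bag holds 3 vertices, so the decomposition has width 2, which upper-bounds the treewidth. On the other hand G contains the 3-clique {1, 3, 8}. A clique must lie in a single bag of any decomposition, so no decomposition can have width below 2. Combining the bounds, tw(G) = 2.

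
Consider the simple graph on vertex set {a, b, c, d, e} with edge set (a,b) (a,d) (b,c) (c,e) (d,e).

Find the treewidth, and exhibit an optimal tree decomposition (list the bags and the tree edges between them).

Treewidth 2.
One optimal decomposition is:
Bags: B1 = {a, d, e}  B2 = {a, c, e}  B3 = {a, b, c}
Tree: B1–B2, B2–B3

The largest bag has 3 vertices, giving width 2; this decomposition certifies tw(G) ≤ 2. Since a–d–e–c–b–a is a cycle in G, G is not acyclic. Forests are exactly the graphs of treewidth ≤ 1, so tw(G) ≥ 2. The upper and lower bounds meet at 2, so that is the treewidth.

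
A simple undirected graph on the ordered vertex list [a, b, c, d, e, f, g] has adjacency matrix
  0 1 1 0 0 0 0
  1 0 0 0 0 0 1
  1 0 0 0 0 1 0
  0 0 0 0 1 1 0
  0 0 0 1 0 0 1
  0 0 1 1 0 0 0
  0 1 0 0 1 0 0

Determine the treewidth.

A width-2 tree decomposition is:
Bags: B1 = {d, e, f}  B2 = {c, e, f}  B3 = {a, c, e}  B4 = {a, b, e}  B5 = {b, e, g}
Tree: B1–B2, B2–B3, B3–B4, B4–B5
Every bag has size at most 3, so the width is 3 − 1 = 2 and tw(G) ≤ 2. For the lower bound, G contains the cycle e–d–f–c–a–b–g–e, so G is not a forest; only forests have treewidth ≤ 1, hence tw(G) ≥ 2. Hence tw(G) = 2 exactly.

2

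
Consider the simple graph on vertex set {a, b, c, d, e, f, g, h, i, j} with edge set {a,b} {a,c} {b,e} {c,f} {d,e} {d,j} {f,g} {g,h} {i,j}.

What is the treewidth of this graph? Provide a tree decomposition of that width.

The largest bag has 2 vertices, giving width 1; this decomposition certifies tw(G) ≤ 1. Since G has at least one edge (e.g. h–g), it is not an edgeless graph, so tw(G) ≥ 1. Combining the bounds, tw(G) = 1.

Treewidth 1.
One optimal decomposition is:
Bags: B1 = {g, h}  B2 = {f, g}  B3 = {c, f}  B4 = {a, c}  B5 = {a, b}  B6 = {b, e}  B7 = {d, e}  B8 = {d, j}  B9 = {i, j}
Tree: B1–B2, B2–B3, B3–B4, B4–B5, B5–B6, B6–B7, B7–B8, B8–B9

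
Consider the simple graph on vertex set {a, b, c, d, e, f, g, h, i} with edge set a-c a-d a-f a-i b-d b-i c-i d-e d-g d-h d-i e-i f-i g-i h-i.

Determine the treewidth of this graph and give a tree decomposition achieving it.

Treewidth 2.
One optimal decomposition is:
Bags: B1 = {d, g, i}  B2 = {a, d, i}  B3 = {b, d, i}  B4 = {d, e, i}  B5 = {d, h, i}  B6 = {a, f, i}  B7 = {a, c, i}
Tree: B1–B2, B1–B3, B1–B4, B4–B5, B2–B6, B6–B7

Each bag holds 3 vertices, so the decomposition has width 2, which upper-bounds the treewidth. Conversely, {d, g, i} is a clique of size 3, and the vertices of any clique must share a bag in every tree decomposition; so some bag has ≥ 3 vertices and tw(G) ≥ 2. The upper and lower bounds meet at 2, so that is the treewidth.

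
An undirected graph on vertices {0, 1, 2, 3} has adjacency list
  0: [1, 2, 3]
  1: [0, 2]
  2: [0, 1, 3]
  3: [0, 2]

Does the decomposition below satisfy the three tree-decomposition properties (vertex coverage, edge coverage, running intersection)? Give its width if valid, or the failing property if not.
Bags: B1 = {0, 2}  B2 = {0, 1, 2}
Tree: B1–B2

No — vertex 3 appears in no bag.

A tree decomposition must satisfy three properties: every vertex lies in some bag; for every edge, both endpoints lie together in some bag; and for every vertex, the bags containing it form a connected subtree. Here vertex 3 appears in no bag, so the decomposition is invalid.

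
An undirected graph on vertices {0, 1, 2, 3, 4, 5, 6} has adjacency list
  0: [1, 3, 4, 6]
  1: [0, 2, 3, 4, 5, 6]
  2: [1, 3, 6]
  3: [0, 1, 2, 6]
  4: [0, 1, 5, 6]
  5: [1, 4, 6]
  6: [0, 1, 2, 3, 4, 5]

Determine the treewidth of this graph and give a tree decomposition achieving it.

Each bag holds 4 vertices, so the decomposition has width 3, which upper-bounds the treewidth. For the lower bound, the 4 vertices {0, 1, 3, 6} are pairwise adjacent, and any tree decomposition puts a clique entirely inside one bag — forcing width ≥ 3. Combining the bounds, tw(G) = 3.

Treewidth 3.
One optimal decomposition is:
Bags: B1 = {0, 1, 3, 6}  B2 = {0, 1, 4, 6}  B3 = {1, 2, 3, 6}  B4 = {1, 4, 5, 6}
Tree: B1–B2, B1–B3, B2–B4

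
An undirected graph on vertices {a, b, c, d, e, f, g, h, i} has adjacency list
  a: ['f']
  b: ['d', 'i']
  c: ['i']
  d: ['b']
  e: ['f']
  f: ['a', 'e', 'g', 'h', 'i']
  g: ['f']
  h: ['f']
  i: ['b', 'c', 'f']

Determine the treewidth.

1

A width-1 tree decomposition is:
Bags: B1 = {f, i}  B2 = {f, h}  B3 = {e, f}  B4 = {a, f}  B5 = {f, g}  B6 = {b, i}  B7 = {c, i}  B8 = {b, d}
Tree: B1–B2, B2–B3, B3–B4, B1–B5, B1–B6, B1–B7, B6–B8
Each bag holds 2 vertices, so the decomposition has width 1, which upper-bounds the treewidth. G has an edge, so its treewidth is at least 1. Therefore the treewidth is 1.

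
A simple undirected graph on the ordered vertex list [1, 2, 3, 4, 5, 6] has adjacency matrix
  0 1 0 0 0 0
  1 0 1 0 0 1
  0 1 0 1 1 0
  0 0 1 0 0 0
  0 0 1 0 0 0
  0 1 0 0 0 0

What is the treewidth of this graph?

1

A width-1 tree decomposition is:
Bags: B1 = {3, 5}  B2 = {2, 3}  B3 = {3, 4}  B4 = {1, 2}  B5 = {2, 6}
Tree: B1–B2, B1–B3, B2–B4, B2–B5
Each bag holds 2 vertices, so the decomposition has width 1, which upper-bounds the treewidth. G has an edge, so its treewidth is at least 1. Therefore the treewidth is 1.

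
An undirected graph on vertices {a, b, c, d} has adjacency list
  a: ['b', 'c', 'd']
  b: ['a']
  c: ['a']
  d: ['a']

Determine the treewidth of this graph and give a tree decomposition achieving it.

Treewidth 1.
One optimal decomposition is:
Bags: B1 = {a, c}  B2 = {a, b}  B3 = {a, d}
Tree: B1–B2, B2–B3

Each bag holds 2 vertices, so the decomposition has width 1, which upper-bounds the treewidth. Since G has at least one edge (e.g. a–c), it is not an edgeless graph, so tw(G) ≥ 1. The upper and lower bounds meet at 1, so that is the treewidth.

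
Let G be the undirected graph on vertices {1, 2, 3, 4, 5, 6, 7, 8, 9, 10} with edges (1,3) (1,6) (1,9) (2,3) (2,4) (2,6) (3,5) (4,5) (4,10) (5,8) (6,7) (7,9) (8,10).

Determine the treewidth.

A width-2 tree decomposition is:
Bags: B1 = {5, 8, 10}  B2 = {4, 5, 10}  B3 = {3, 4, 5}  B4 = {2, 3, 4}  B5 = {1, 2, 3}  B6 = {1, 2, 6}  B7 = {1, 6, 9}  B8 = {6, 7, 9}
Tree: B1–B2, B2–B3, B3–B4, B4–B5, B5–B6, B6–B7, B7–B8
Each bag holds 3 vertices, so the decomposition has width 2, which upper-bounds the treewidth. Since 8–10–4–5–8 is a cycle in G, G is not acyclic. Forests are exactly the graphs of treewidth ≤ 1, so tw(G) ≥ 2. Hence tw(G) = 2 exactly.

2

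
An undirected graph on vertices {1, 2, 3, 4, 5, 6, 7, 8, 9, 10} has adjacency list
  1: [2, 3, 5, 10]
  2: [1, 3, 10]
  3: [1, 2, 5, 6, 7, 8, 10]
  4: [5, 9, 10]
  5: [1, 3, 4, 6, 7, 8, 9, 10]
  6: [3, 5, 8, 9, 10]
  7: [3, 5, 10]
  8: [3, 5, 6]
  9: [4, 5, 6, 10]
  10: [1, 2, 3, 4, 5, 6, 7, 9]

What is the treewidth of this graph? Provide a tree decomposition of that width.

Treewidth 3.
One optimal decomposition is:
Bags: B1 = {1, 2, 3, 10}  B2 = {1, 3, 5, 10}  B3 = {3, 5, 6, 10}  B4 = {3, 5, 7, 10}  B5 = {3, 5, 6, 8}  B6 = {5, 6, 9, 10}  B7 = {4, 5, 9, 10}
Tree: B1–B2, B2–B3, B3–B4, B3–B5, B3–B6, B6–B7

Every bag has size at most 4, so the width is 4 − 1 = 3 and tw(G) ≤ 3. For the lower bound, the 4 vertices {1, 2, 3, 10} are pairwise adjacent, and any tree decomposition puts a clique entirely inside one bag — forcing width ≥ 3. Therefore the treewidth is 3.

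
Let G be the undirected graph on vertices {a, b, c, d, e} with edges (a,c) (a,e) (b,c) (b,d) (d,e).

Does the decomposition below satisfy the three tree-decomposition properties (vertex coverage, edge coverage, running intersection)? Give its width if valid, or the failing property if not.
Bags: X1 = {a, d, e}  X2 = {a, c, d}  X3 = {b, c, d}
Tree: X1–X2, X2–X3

Yes; width 2.

Checking the three conditions: (i) the bags cover all of {a, b, c, d, e}; (ii) for each edge, some bag contains both endpoints; (iii) the bags containing any fixed vertex form a subtree. All hold, so the decomposition is valid with width 3 − 1 = 2.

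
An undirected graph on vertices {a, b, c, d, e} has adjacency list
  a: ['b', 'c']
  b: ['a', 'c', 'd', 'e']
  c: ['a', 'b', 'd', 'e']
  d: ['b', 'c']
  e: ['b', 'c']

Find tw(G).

A width-2 tree decomposition is:
Bags: B1 = {a, b, c}  B2 = {b, c, e}  B3 = {b, c, d}
Tree: B1–B2, B2–B3
Every bag has size at most 3, so the width is 3 − 1 = 2 and tw(G) ≤ 2. For the lower bound, the 3 vertices {b, c, d} are pairwise adjacent, and any tree decomposition puts a clique entirely inside one bag — forcing width ≥ 2. Therefore the treewidth is 2.

2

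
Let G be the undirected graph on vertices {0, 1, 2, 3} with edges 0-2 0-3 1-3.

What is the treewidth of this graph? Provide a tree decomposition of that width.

The largest bag has 2 vertices, giving width 1; this decomposition certifies tw(G) ≤ 1. G has an edge, so its treewidth is at least 1. Hence tw(G) = 1 exactly.

Treewidth 1.
Bags: B1 = {0, 2}  B2 = {0, 3}  B3 = {1, 3}
Tree: B1–B2, B2–B3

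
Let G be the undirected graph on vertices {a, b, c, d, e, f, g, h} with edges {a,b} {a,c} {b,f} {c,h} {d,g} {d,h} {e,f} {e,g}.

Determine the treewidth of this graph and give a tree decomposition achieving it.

Treewidth 2.
One optimal decomposition is:
Bags: B1 = {c, d, h}  B2 = {c, d, g}  B3 = {c, e, g}  B4 = {c, e, f}  B5 = {b, c, f}  B6 = {a, b, c}
Tree: B1–B2, B2–B3, B3–B4, B4–B5, B5–B6

The largest bag has 3 vertices, giving width 2; this decomposition certifies tw(G) ≤ 2. Since c–h–d–g–e–f–b–a–c is a cycle in G, G is not acyclic. Forests are exactly the graphs of treewidth ≤ 1, so tw(G) ≥ 2. The upper and lower bounds meet at 2, so that is the treewidth.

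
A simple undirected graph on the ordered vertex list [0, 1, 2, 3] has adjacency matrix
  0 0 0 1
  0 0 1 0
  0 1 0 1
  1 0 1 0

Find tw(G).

1

A width-1 tree decomposition is:
Bags: B1 = {0, 3}  B2 = {2, 3}  B3 = {1, 2}
Tree: B1–B2, B2–B3
Every bag has size at most 2, so the width is 2 − 1 = 1 and tw(G) ≤ 1. G has an edge, so its treewidth is at least 1. Combining the bounds, tw(G) = 1.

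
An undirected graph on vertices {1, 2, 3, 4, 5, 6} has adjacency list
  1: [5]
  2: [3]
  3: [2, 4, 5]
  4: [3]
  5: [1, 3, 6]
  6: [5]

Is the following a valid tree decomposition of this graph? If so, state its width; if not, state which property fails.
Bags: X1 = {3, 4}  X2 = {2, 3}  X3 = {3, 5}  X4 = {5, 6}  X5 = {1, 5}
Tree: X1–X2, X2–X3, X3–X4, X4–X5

Yes; width 1.

Every vertex of G appears in some bag (union = {1, 2, 3, 4, 5, 6}); every edge is covered by a bag; and for each vertex v the set of bags containing v is connected in the bag tree. The decomposition is therefore valid. The largest bag has 2 vertices, so the width is 1.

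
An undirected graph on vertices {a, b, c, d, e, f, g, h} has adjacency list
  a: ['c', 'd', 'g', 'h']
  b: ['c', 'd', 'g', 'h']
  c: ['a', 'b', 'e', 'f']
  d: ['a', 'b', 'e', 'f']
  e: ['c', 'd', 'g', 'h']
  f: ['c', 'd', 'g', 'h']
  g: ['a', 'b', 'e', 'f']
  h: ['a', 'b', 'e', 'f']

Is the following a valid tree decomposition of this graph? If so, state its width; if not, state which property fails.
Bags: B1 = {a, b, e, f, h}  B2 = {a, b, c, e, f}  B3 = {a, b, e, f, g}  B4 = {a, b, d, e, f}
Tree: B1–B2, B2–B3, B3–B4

Checking the three conditions: (i) the bags cover all of {a, b, c, d, e, f, g, h}; (ii) for each edge, some bag contains both endpoints; (iii) the bags containing any fixed vertex form a subtree. All hold, so the decomposition is valid with width 5 − 1 = 4.

Yes; width 4.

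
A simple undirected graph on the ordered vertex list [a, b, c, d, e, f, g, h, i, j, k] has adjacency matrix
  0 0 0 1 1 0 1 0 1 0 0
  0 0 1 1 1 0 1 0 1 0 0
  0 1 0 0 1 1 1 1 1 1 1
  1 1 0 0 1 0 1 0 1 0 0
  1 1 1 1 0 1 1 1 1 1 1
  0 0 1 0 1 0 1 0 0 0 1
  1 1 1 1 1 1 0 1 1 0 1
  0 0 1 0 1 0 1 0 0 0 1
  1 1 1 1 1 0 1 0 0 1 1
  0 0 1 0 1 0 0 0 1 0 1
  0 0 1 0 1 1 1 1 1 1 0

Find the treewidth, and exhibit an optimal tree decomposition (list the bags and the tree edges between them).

Each bag holds 5 vertices, so the decomposition has width 4, which upper-bounds the treewidth. Conversely, {c, e, g, h, k} is a clique of size 5, and the vertices of any clique must share a bag in every tree decomposition; so some bag has ≥ 5 vertices and tw(G) ≥ 4. The upper and lower bounds meet at 4, so that is the treewidth.

Treewidth 4.
One such decomposition:
Bags: B1 = {c, e, g, h, k}  B2 = {c, e, g, i, k}  B3 = {c, e, f, g, k}  B4 = {b, c, e, g, i}  B5 = {c, e, i, j, k}  B6 = {b, d, e, g, i}  B7 = {a, d, e, g, i}
Tree: B1–B2, B2–B3, B2–B4, B2–B5, B4–B6, B6–B7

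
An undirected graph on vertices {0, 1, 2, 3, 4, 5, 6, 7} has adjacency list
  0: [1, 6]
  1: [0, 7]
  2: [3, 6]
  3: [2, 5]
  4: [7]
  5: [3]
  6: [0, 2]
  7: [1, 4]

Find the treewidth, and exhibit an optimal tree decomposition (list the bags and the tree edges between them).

Every bag has size at most 2, so the width is 2 − 1 = 1 and tw(G) ≤ 1. Since G has at least one edge (e.g. 4–7), it is not an edgeless graph, so tw(G) ≥ 1. Therefore the treewidth is 1.

Treewidth 1.
One such decomposition:
Bags: B1 = {4, 7}  B2 = {1, 7}  B3 = {0, 1}  B4 = {0, 6}  B5 = {2, 6}  B6 = {2, 3}  B7 = {3, 5}
Tree: B1–B2, B2–B3, B3–B4, B4–B5, B5–B6, B6–B7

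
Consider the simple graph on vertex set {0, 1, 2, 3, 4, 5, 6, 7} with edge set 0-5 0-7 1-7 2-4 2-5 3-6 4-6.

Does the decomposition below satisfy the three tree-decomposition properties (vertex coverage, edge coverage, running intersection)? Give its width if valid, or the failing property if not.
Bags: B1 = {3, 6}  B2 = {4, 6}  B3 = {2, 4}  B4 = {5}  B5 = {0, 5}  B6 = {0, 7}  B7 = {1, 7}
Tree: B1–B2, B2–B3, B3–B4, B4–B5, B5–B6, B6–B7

A tree decomposition must satisfy three properties: every vertex lies in some bag; for every edge, both endpoints lie together in some bag; and for every vertex, the bags containing it form a connected subtree. Here edge (2,5) lies in no bag, so the decomposition is invalid.

No — edge (2,5) lies in no bag.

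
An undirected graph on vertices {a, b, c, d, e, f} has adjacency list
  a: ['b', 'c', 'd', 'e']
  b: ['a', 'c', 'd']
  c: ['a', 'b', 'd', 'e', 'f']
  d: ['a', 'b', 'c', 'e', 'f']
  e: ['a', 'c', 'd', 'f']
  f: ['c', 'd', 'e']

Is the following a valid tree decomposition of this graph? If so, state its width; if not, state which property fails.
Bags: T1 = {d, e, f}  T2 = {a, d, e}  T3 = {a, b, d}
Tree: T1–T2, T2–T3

A tree decomposition must satisfy three properties: every vertex lies in some bag; for every edge, both endpoints lie together in some bag; and for every vertex, the bags containing it form a connected subtree. Here vertex c appears in no bag, so the decomposition is invalid.

No — vertex c appears in no bag.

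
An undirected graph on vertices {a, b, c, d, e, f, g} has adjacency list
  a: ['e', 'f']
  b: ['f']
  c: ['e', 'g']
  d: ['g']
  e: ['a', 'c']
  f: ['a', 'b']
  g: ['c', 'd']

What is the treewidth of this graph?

1

A width-1 tree decomposition is:
Bags: B1 = {d, g}  B2 = {c, g}  B3 = {c, e}  B4 = {a, e}  B5 = {a, f}  B6 = {b, f}
Tree: B1–B2, B2–B3, B3–B4, B4–B5, B5–B6
Every bag has size at most 2, so the width is 2 − 1 = 1 and tw(G) ≤ 1. G has an edge, so its treewidth is at least 1. Combining the bounds, tw(G) = 1.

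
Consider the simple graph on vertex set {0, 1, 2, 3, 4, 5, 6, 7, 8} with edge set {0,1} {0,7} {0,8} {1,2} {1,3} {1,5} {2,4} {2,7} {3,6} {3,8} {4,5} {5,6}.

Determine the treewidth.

A width-3 tree decomposition is:
Bags: B1 = {0, 3, 7, 8}  B2 = {0, 1, 3, 7}  B3 = {1, 2, 3, 7}  B4 = {1, 2, 3, 6}  B5 = {1, 2, 5, 6}  B6 = {2, 4, 5, 6}
Tree: B1–B2, B2–B3, B3–B4, B4–B5, B5–B6
Every bag has size at most 4, so the width is 4 − 1 = 3 and tw(G) ≤ 3. For the lower bound: the 4 vertex sets {0,7,8}, {3}, {1}, {2,4,5,6} are disjoint, each induces a connected subgraph, and every pair is joined by at least one edge of G. Contracting each set to a single vertex therefore yields K_{4} as a minor, and since treewidth is minor-monotone, tw(G) ≥ tw(K_{4}) = 3. Hence tw(G) = 3 exactly.

3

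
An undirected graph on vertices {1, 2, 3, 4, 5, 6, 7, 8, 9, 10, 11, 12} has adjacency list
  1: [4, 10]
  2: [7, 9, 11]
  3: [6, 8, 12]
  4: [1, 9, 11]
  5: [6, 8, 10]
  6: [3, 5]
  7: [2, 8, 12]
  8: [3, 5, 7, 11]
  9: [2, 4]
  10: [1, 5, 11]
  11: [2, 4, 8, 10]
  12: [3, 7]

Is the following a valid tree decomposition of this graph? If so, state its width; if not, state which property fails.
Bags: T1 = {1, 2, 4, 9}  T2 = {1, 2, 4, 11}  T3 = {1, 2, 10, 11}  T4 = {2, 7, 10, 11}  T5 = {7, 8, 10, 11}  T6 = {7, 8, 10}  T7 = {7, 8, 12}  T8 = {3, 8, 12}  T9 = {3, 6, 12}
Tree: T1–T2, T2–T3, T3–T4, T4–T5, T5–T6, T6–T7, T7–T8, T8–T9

A tree decomposition must satisfy three properties: every vertex lies in some bag; for every edge, both endpoints lie together in some bag; and for every vertex, the bags containing it form a connected subtree. Here vertex 5 appears in no bag, so the decomposition is invalid.

No — vertex 5 appears in no bag.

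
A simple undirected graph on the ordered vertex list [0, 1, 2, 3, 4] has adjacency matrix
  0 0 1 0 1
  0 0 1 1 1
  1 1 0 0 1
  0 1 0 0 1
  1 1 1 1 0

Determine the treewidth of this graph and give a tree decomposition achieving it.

Every bag has size at most 3, so the width is 3 − 1 = 2 and tw(G) ≤ 2. On the other hand G contains the 3-clique {0, 2, 4}. A clique must lie in a single bag of any decomposition, so no decomposition can have width below 2. The upper and lower bounds meet at 2, so that is the treewidth.

Treewidth 2.
Bags: B1 = {1, 2, 4}  B2 = {1, 3, 4}  B3 = {0, 2, 4}
Tree: B1–B2, B1–B3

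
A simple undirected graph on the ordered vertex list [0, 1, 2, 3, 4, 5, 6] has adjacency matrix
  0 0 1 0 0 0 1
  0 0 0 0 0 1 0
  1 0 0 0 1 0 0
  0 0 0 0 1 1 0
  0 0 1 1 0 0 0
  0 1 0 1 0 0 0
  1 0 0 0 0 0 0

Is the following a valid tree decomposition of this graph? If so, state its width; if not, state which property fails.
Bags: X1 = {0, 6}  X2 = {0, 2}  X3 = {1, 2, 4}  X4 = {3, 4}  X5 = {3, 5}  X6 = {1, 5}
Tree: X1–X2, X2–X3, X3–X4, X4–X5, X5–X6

No — bags containing vertex 1 are not connected in the tree.

A tree decomposition must satisfy three properties: every vertex lies in some bag; for every edge, both endpoints lie together in some bag; and for every vertex, the bags containing it form a connected subtree. Here bags containing vertex 1 are not connected in the tree, so the decomposition is invalid.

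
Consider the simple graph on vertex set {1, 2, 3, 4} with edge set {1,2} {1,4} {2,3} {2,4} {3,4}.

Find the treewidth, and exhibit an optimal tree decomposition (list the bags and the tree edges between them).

Treewidth 2.
One such decomposition:
Bags: B1 = {2, 3, 4}  B2 = {1, 2, 4}
Tree: B1–B2

The largest bag has 3 vertices, giving width 2; this decomposition certifies tw(G) ≤ 2. Conversely, {1, 2, 4} is a clique of size 3, and the vertices of any clique must share a bag in every tree decomposition; so some bag has ≥ 3 vertices and tw(G) ≥ 2. The upper and lower bounds meet at 2, so that is the treewidth.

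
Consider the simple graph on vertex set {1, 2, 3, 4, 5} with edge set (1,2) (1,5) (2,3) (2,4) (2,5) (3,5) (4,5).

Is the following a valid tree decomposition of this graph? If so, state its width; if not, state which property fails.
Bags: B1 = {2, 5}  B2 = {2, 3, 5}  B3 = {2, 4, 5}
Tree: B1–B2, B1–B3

A tree decomposition must satisfy three properties: every vertex lies in some bag; for every edge, both endpoints lie together in some bag; and for every vertex, the bags containing it form a connected subtree. Here vertex 1 appears in no bag, so the decomposition is invalid.

No — vertex 1 appears in no bag.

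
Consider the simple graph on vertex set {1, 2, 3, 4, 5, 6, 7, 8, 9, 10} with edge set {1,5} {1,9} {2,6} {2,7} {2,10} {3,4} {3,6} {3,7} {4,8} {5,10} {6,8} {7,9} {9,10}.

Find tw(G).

2

A width-2 tree decomposition is:
Bags: B1 = {4, 6, 8}  B2 = {3, 4, 6}  B3 = {2, 3, 6}  B4 = {2, 3, 7}  B5 = {2, 7, 10}  B6 = {7, 9, 10}  B7 = {5, 9, 10}  B8 = {1, 5, 9}
Tree: B1–B2, B2–B3, B3–B4, B4–B5, B5–B6, B6–B7, B7–B8
Each bag holds 3 vertices, so the decomposition has width 2, which upper-bounds the treewidth. For the lower bound, G contains the cycle 8–4–3–6–8, so G is not a forest; only forests have treewidth ≤ 1, hence tw(G) ≥ 2. Therefore the treewidth is 2.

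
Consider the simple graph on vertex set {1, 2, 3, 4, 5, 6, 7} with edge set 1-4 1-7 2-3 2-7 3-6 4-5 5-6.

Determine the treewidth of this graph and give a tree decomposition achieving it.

Treewidth 2.
One optimal decomposition is:
Bags: B1 = {1, 4, 7}  B2 = {4, 5, 7}  B3 = {5, 6, 7}  B4 = {3, 6, 7}  B5 = {2, 3, 7}
Tree: B1–B2, B2–B3, B3–B4, B4–B5

Every bag has size at most 3, so the width is 3 − 1 = 2 and tw(G) ≤ 2. For the lower bound, G contains the cycle 7–1–4–5–6–3–2–7, so G is not a forest; only forests have treewidth ≤ 1, hence tw(G) ≥ 2. Combining the bounds, tw(G) = 2.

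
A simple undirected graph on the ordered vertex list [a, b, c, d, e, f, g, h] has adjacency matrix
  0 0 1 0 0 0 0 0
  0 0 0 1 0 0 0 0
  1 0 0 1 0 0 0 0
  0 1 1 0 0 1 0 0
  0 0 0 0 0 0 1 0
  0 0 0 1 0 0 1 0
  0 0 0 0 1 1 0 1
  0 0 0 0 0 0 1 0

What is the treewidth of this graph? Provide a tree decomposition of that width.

Treewidth 1.
One optimal decomposition is:
Bags: B1 = {c, d}  B2 = {d, f}  B3 = {a, c}  B4 = {f, g}  B5 = {g, h}  B6 = {b, d}  B7 = {e, g}
Tree: B1–B2, B1–B3, B2–B4, B4–B5, B1–B6, B5–B7

Each bag holds 2 vertices, so the decomposition has width 1, which upper-bounds the treewidth. Any graph with an edge has treewidth ≥ 1, and G has the edge c–d. The upper and lower bounds meet at 1, so that is the treewidth.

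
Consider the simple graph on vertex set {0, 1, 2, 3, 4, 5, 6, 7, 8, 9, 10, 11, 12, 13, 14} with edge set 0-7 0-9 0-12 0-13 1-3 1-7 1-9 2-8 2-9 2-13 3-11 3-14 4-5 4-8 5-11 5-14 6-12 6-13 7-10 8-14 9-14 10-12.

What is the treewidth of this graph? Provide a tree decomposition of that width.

Treewidth 3.
One optimal decomposition is:
Bags: B1 = {6, 7, 10, 12}  B2 = {0, 6, 7, 12}  B3 = {0, 6, 7, 13}  B4 = {0, 1, 7, 13}  B5 = {0, 1, 9, 13}  B6 = {1, 2, 9, 13}  B7 = {1, 2, 3, 9}  B8 = {2, 3, 9, 14}  B9 = {2, 3, 8, 14}  B10 = {3, 8, 11, 14}  B11 = {5, 8, 11, 14}  B12 = {4, 5, 8, 11}
Tree: B1–B2, B2–B3, B3–B4, B4–B5, B5–B6, B6–B7, B7–B8, B8–B9, B9–B10, B10–B11, B11–B12

Each bag holds 4 vertices, so the decomposition has width 3, which upper-bounds the treewidth. For the lower bound: the 4 vertex sets {6,10,12}, {7}, {0}, {1,2,9,13} are disjoint, each induces a connected subgraph, and every pair is joined by at least one edge of G. Contracting each set to a single vertex therefore yields K_{4} as a minor, and since treewidth is minor-monotone, tw(G) ≥ tw(K_{4}) = 3. Hence tw(G) = 3 exactly.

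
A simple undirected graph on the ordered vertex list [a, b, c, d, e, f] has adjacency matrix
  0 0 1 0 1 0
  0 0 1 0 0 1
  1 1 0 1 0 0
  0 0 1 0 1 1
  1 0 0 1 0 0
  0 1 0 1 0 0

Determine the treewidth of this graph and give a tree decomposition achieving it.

The largest bag has 3 vertices, giving width 2; this decomposition certifies tw(G) ≤ 2. Since f–b–c–d–f is a cycle in G, G is not acyclic. Forests are exactly the graphs of treewidth ≤ 1, so tw(G) ≥ 2. Therefore the treewidth is 2.

Treewidth 2.
One such decomposition:
Bags: B1 = {b, d, f}  B2 = {b, c, d}  B3 = {c, d, e}  B4 = {a, c, e}
Tree: B1–B2, B2–B3, B3–B4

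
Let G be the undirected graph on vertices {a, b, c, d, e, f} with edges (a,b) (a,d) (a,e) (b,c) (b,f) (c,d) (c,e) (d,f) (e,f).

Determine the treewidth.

3

A width-3 tree decomposition is:
Bags: B1 = {a, b, d, e}  B2 = {b, c, d, e}  B3 = {b, d, e, f}
Tree: B1–B2, B2–B3
Every bag has size at most 4, so the width is 4 − 1 = 3 and tw(G) ≤ 3. For the lower bound: the 4 vertex sets {a,e}, {b,c}, {d}, {f} are disjoint, each induces a connected subgraph, and every pair is joined by at least one edge of G. Contracting each set to a single vertex therefore yields K_{4} as a minor, and since treewidth is minor-monotone, tw(G) ≥ tw(K_{4}) = 3. Therefore the treewidth is 3.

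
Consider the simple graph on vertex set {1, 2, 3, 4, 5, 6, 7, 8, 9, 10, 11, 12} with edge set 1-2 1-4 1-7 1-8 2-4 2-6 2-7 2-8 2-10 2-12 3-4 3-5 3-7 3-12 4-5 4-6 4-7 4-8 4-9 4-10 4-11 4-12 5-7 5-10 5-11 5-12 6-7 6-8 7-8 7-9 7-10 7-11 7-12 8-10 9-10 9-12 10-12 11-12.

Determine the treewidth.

4

A width-4 tree decomposition is:
Bags: B1 = {2, 4, 7, 8, 10}  B2 = {2, 4, 7, 10, 12}  B3 = {4, 7, 9, 10, 12}  B4 = {2, 4, 6, 7, 8}  B5 = {4, 5, 7, 10, 12}  B6 = {3, 4, 5, 7, 12}  B7 = {1, 2, 4, 7, 8}  B8 = {4, 5, 7, 11, 12}
Tree: B1–B2, B2–B3, B1–B4, B3–B5, B5–B6, B4–B7, B6–B8
Each bag holds 5 vertices, so the decomposition has width 4, which upper-bounds the treewidth. Conversely, {1, 2, 4, 7, 8} is a clique of size 5, and the vertices of any clique must share a bag in every tree decomposition; so some bag has ≥ 5 vertices and tw(G) ≥ 4. Therefore the treewidth is 4.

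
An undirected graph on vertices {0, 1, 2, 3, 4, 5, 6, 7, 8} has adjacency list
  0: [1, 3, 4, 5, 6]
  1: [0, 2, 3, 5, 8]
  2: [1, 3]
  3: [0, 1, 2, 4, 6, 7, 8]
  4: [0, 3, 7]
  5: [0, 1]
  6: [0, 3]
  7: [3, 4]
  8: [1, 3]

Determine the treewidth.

A width-2 tree decomposition is:
Bags: B1 = {0, 1, 5}  B2 = {0, 1, 3}  B3 = {1, 2, 3}  B4 = {0, 3, 6}  B5 = {1, 3, 8}  B6 = {0, 3, 4}  B7 = {3, 4, 7}
Tree: B1–B2, B2–B3, B2–B4, B3–B5, B2–B6, B6–B7
Every bag has size at most 3, so the width is 3 − 1 = 2 and tw(G) ≤ 2. On the other hand G contains the 3-clique {0, 1, 3}. A clique must lie in a single bag of any decomposition, so no decomposition can have width below 2. The upper and lower bounds meet at 2, so that is the treewidth.

2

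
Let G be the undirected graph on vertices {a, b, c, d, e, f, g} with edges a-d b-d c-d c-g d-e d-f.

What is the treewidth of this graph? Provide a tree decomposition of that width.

Every bag has size at most 2, so the width is 2 − 1 = 1 and tw(G) ≤ 1. Since G has at least one edge (e.g. e–d), it is not an edgeless graph, so tw(G) ≥ 1. Combining the bounds, tw(G) = 1.

Treewidth 1.
Bags: B1 = {d, e}  B2 = {a, d}  B3 = {b, d}  B4 = {c, d}  B5 = {d, f}  B6 = {c, g}
Tree: B1–B2, B1–B3, B2–B4, B3–B5, B4–B6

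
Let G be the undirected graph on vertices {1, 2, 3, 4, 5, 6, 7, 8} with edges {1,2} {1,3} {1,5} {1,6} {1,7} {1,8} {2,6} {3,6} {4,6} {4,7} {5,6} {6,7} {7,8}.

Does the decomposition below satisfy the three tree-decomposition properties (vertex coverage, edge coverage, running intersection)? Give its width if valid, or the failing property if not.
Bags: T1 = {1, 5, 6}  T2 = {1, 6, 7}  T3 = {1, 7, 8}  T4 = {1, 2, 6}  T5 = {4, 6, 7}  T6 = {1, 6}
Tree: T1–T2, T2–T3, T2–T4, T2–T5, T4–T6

No — vertex 3 appears in no bag.

A tree decomposition must satisfy three properties: every vertex lies in some bag; for every edge, both endpoints lie together in some bag; and for every vertex, the bags containing it form a connected subtree. Here vertex 3 appears in no bag, so the decomposition is invalid.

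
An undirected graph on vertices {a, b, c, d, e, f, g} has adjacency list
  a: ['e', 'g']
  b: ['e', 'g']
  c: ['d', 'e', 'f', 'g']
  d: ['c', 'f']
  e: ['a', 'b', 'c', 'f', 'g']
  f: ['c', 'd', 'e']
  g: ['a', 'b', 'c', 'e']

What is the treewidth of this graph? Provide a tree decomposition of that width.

The largest bag has 3 vertices, giving width 2; this decomposition certifies tw(G) ≤ 2. On the other hand G contains the 3-clique {c, d, f}. A clique must lie in a single bag of any decomposition, so no decomposition can have width below 2. The upper and lower bounds meet at 2, so that is the treewidth.

Treewidth 2.
One such decomposition:
Bags: B1 = {c, e, f}  B2 = {c, e, g}  B3 = {c, d, f}  B4 = {b, e, g}  B5 = {a, e, g}
Tree: B1–B2, B1–B3, B2–B4, B2–B5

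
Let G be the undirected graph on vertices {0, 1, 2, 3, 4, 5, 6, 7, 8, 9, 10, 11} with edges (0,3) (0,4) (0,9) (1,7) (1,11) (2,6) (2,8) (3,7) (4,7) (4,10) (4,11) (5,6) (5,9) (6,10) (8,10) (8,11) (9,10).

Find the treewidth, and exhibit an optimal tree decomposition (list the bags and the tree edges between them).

Every bag has size at most 4, so the width is 4 − 1 = 3 and tw(G) ≤ 3. For the lower bound: the 4 vertex sets {1,3,7}, {11}, {4}, {0,8,9,10} are disjoint, each induces a connected subgraph, and every pair is joined by at least one edge of G. Contracting each set to a single vertex therefore yields K_{4} as a minor, and since treewidth is minor-monotone, tw(G) ≥ tw(K_{4}) = 3. Therefore the treewidth is 3.

Treewidth 3.
Bags: B1 = {1, 3, 7, 11}  B2 = {3, 4, 7, 11}  B3 = {0, 3, 4, 11}  B4 = {0, 4, 8, 11}  B5 = {0, 4, 8, 10}  B6 = {0, 8, 9, 10}  B7 = {2, 8, 9, 10}  B8 = {2, 6, 9, 10}  B9 = {2, 5, 6, 9}
Tree: B1–B2, B2–B3, B3–B4, B4–B5, B5–B6, B6–B7, B7–B8, B8–B9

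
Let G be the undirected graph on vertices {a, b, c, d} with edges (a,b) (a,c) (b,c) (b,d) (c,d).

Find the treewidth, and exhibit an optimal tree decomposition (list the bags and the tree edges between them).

Every bag has size at most 3, so the width is 3 − 1 = 2 and tw(G) ≤ 2. For the lower bound, the 3 vertices {b, c, d} are pairwise adjacent, and any tree decomposition puts a clique entirely inside one bag — forcing width ≥ 2. Hence tw(G) = 2 exactly.

Treewidth 2.
One such decomposition:
Bags: B1 = {a, b, c}  B2 = {b, c, d}
Tree: B1–B2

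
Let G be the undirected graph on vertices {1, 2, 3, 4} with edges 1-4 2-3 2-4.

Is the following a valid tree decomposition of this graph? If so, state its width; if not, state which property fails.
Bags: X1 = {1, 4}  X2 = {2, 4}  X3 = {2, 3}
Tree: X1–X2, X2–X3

Checking the three conditions: (i) the bags cover all of {1, 2, 3, 4}; (ii) for each edge, some bag contains both endpoints; (iii) the bags containing any fixed vertex form a subtree. All hold, so the decomposition is valid with width 2 − 1 = 1.

Yes; width 1.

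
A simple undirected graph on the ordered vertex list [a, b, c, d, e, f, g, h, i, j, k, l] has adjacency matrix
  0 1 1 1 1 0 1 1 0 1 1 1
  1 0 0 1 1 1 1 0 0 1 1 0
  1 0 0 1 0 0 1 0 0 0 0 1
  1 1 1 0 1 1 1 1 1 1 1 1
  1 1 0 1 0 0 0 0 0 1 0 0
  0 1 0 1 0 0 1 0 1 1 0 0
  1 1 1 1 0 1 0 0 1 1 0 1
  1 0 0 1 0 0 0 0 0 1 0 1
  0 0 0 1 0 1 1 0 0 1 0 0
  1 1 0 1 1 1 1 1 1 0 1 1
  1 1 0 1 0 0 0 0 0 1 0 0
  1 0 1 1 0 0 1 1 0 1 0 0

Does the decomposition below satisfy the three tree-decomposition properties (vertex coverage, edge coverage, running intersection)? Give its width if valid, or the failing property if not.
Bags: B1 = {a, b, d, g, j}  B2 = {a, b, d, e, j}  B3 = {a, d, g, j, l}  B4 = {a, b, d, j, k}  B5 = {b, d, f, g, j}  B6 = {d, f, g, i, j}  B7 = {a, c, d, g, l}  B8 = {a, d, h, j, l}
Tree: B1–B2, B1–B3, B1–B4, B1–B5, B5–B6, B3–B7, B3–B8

Checking the three conditions: (i) the bags cover all of {a, b, c, d, e, f, g, h, i, j, k, l}; (ii) for each edge, some bag contains both endpoints; (iii) the bags containing any fixed vertex form a subtree. All hold, so the decomposition is valid with width 5 − 1 = 4.

Yes; width 4.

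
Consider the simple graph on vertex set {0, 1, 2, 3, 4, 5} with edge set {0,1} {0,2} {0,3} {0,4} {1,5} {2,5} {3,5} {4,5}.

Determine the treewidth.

2

A width-2 tree decomposition is:
Bags: B1 = {0, 2, 5}  B2 = {0, 1, 5}  B3 = {0, 4, 5}  B4 = {0, 3, 5}
Tree: B1–B2, B2–B3, B3–B4
Every bag has size at most 3, so the width is 3 − 1 = 2 and tw(G) ≤ 2. The edges 2–5–1–0–2 form a cycle, so G is not a tree and its treewidth is at least 2. Combining the bounds, tw(G) = 2.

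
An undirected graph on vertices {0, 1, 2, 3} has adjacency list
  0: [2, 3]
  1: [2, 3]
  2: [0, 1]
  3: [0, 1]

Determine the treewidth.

A width-2 tree decomposition is:
Bags: B1 = {0, 1, 2}  B2 = {0, 1, 3}
Tree: B1–B2
The largest bag has 3 vertices, giving width 2; this decomposition certifies tw(G) ≤ 2. Since 0–2–1–3–0 is a cycle in G, G is not acyclic. Forests are exactly the graphs of treewidth ≤ 1, so tw(G) ≥ 2. Hence tw(G) = 2 exactly.

2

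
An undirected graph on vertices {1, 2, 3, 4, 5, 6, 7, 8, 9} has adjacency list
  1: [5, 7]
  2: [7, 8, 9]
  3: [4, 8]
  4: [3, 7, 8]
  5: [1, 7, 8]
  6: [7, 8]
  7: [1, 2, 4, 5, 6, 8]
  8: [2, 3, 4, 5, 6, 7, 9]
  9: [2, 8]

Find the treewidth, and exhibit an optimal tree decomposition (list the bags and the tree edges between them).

Each bag holds 3 vertices, so the decomposition has width 2, which upper-bounds the treewidth. Conversely, {2, 8, 9} is a clique of size 3, and the vertices of any clique must share a bag in every tree decomposition; so some bag has ≥ 3 vertices and tw(G) ≥ 2. Hence tw(G) = 2 exactly.

Treewidth 2.
One optimal decomposition is:
Bags: B1 = {5, 7, 8}  B2 = {2, 7, 8}  B3 = {4, 7, 8}  B4 = {6, 7, 8}  B5 = {1, 5, 7}  B6 = {2, 8, 9}  B7 = {3, 4, 8}
Tree: B1–B2, B1–B3, B3–B4, B1–B5, B2–B6, B3–B7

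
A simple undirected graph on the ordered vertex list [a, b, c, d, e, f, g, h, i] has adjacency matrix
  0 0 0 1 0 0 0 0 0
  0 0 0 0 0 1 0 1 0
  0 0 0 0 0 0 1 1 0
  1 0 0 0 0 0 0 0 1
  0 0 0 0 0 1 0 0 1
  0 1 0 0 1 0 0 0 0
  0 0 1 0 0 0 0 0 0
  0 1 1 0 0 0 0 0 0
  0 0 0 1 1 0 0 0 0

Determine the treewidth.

1

A width-1 tree decomposition is:
Bags: B1 = {c, g}  B2 = {c, h}  B3 = {b, h}  B4 = {b, f}  B5 = {e, f}  B6 = {e, i}  B7 = {d, i}  B8 = {a, d}
Tree: B1–B2, B2–B3, B3–B4, B4–B5, B5–B6, B6–B7, B7–B8
The largest bag has 2 vertices, giving width 1; this decomposition certifies tw(G) ≤ 1. Any graph with an edge has treewidth ≥ 1, and G has the edge g–c. Combining the bounds, tw(G) = 1.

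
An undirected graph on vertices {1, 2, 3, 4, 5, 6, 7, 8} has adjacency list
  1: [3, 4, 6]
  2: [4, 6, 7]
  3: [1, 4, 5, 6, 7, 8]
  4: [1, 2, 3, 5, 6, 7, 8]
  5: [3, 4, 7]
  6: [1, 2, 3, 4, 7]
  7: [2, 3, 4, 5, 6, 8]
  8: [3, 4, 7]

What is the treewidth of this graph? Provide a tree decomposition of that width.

The largest bag has 4 vertices, giving width 3; this decomposition certifies tw(G) ≤ 3. On the other hand G contains the 4-clique {2, 4, 6, 7}. A clique must lie in a single bag of any decomposition, so no decomposition can have width below 3. Therefore the treewidth is 3.

Treewidth 3.
One such decomposition:
Bags: B1 = {3, 4, 7, 8}  B2 = {3, 4, 6, 7}  B3 = {2, 4, 6, 7}  B4 = {3, 4, 5, 7}  B5 = {1, 3, 4, 6}
Tree: B1–B2, B2–B3, B1–B4, B2–B5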